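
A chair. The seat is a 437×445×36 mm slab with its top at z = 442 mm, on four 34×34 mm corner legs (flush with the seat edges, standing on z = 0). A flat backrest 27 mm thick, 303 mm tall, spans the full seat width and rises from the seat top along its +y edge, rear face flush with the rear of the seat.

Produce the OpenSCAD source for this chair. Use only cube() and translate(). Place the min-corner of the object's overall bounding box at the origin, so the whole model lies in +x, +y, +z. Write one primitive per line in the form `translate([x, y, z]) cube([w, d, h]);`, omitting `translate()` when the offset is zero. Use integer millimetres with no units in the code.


translate([0, 0, 406]) cube([437, 445, 36]);
cube([34, 34, 406]);
translate([403, 0, 0]) cube([34, 34, 406]);
translate([0, 411, 0]) cube([34, 34, 406]);
translate([403, 411, 0]) cube([34, 34, 406]);
translate([0, 418, 442]) cube([437, 27, 303]);


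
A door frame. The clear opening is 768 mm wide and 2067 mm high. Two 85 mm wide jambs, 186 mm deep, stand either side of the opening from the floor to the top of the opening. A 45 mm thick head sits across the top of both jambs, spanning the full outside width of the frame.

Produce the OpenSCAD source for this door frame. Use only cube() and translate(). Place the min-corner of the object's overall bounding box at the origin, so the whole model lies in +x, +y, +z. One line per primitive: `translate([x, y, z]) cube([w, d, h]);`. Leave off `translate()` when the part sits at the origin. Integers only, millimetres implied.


cube([85, 186, 2067]);
translate([853, 0, 0]) cube([85, 186, 2067]);
translate([0, 0, 2067]) cube([938, 186, 45]);


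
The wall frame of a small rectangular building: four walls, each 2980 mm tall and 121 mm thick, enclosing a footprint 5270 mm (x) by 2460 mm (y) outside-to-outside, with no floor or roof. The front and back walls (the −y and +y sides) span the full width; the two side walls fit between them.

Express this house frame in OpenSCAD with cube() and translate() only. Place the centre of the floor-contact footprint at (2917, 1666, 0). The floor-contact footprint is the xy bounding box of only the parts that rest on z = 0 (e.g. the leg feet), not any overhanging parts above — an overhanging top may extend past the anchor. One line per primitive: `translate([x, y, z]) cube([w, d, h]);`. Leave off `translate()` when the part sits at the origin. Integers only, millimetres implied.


translate([282, 436, 0]) cube([5270, 121, 2980]);
translate([282, 2775, 0]) cube([5270, 121, 2980]);
translate([282, 557, 0]) cube([121, 2218, 2980]);
translate([5431, 557, 0]) cube([121, 2218, 2980]);


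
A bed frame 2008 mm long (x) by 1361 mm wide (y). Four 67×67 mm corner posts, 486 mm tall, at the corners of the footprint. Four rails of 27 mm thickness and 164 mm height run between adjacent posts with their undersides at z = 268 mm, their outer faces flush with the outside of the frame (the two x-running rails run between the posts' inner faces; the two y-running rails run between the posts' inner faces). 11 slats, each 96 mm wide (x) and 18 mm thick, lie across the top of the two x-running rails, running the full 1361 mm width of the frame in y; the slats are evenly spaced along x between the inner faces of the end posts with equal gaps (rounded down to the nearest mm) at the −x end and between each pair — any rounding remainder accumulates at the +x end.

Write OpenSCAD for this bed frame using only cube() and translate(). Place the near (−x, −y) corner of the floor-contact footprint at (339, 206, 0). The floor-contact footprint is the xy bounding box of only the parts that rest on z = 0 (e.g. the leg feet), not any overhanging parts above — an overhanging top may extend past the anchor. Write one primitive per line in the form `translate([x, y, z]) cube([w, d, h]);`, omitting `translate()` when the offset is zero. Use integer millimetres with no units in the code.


translate([339, 206, 0]) cube([67, 67, 486]);
translate([339, 1500, 0]) cube([67, 67, 486]);
translate([2280, 206, 0]) cube([67, 67, 486]);
translate([2280, 1500, 0]) cube([67, 67, 486]);
translate([406, 206, 268]) cube([1874, 27, 164]);
translate([406, 1540, 268]) cube([1874, 27, 164]);
translate([339, 273, 268]) cube([27, 1227, 164]);
translate([2320, 273, 268]) cube([27, 1227, 164]);
translate([474, 206, 432]) cube([96, 1361, 18]);
translate([638, 206, 432]) cube([96, 1361, 18]);
translate([802, 206, 432]) cube([96, 1361, 18]);
translate([966, 206, 432]) cube([96, 1361, 18]);
translate([1130, 206, 432]) cube([96, 1361, 18]);
translate([1294, 206, 432]) cube([96, 1361, 18]);
translate([1458, 206, 432]) cube([96, 1361, 18]);
translate([1622, 206, 432]) cube([96, 1361, 18]);
translate([1786, 206, 432]) cube([96, 1361, 18]);
translate([1950, 206, 432]) cube([96, 1361, 18]);
translate([2114, 206, 432]) cube([96, 1361, 18]);


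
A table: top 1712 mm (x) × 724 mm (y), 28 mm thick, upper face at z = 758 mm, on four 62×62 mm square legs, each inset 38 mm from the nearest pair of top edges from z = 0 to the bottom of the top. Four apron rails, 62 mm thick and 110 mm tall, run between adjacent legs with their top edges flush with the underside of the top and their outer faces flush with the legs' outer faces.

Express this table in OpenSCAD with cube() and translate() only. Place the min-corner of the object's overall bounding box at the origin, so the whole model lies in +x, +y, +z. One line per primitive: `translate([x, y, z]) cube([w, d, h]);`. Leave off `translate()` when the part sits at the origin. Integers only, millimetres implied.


translate([0, 0, 730]) cube([1712, 724, 28]);
translate([38, 38, 0]) cube([62, 62, 730]);
translate([1612, 38, 0]) cube([62, 62, 730]);
translate([38, 624, 0]) cube([62, 62, 730]);
translate([1612, 624, 0]) cube([62, 62, 730]);
translate([100, 38, 620]) cube([1512, 62, 110]);
translate([100, 624, 620]) cube([1512, 62, 110]);
translate([38, 100, 620]) cube([62, 524, 110]);
translate([1612, 100, 620]) cube([62, 524, 110]);


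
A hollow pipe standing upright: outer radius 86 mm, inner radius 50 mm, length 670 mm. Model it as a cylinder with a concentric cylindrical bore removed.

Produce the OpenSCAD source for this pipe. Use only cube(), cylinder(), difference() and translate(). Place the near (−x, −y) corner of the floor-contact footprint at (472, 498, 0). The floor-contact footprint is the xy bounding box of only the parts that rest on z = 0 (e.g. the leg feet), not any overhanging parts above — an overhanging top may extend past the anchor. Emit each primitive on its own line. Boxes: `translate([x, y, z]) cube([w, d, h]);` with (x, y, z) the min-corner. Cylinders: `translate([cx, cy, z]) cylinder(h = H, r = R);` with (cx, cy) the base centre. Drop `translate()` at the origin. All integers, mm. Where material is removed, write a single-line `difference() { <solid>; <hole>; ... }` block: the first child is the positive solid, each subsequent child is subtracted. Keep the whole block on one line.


difference() { translate([558, 584, 0]) cylinder(h = 670, r = 86); translate([558, 584, 0]) cylinder(h = 670, r = 50); }


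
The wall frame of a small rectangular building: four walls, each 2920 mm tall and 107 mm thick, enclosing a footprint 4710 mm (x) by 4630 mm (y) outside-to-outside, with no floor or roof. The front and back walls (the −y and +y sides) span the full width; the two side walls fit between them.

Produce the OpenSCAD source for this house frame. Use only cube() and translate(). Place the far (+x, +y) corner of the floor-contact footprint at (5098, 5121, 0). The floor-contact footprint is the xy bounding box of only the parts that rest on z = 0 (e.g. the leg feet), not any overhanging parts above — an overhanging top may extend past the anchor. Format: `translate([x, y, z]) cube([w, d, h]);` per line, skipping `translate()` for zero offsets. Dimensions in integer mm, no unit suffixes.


translate([388, 491, 0]) cube([4710, 107, 2920]);
translate([388, 5014, 0]) cube([4710, 107, 2920]);
translate([388, 598, 0]) cube([107, 4416, 2920]);
translate([4991, 598, 0]) cube([107, 4416, 2920]);


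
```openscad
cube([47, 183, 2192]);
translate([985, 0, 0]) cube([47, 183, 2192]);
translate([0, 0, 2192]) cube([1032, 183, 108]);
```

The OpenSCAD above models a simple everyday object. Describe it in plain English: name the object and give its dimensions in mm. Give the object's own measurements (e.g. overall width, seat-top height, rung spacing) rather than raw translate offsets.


A door frame. The clear opening is 938 mm wide and 2192 mm high. Two 47 mm wide jambs, 183 mm deep, stand either side of the opening from the floor to the top of the opening. A 108 mm thick head sits across the top of both jambs, spanning the full outside width of the frame.


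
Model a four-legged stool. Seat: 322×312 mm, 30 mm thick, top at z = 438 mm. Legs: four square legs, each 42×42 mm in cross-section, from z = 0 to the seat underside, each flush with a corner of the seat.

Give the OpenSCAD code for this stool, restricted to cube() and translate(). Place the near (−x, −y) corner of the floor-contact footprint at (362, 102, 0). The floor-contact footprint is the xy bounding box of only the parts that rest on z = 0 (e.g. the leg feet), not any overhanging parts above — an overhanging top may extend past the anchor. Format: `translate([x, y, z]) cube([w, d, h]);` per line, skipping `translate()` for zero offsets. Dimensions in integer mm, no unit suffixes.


translate([362, 102, 408]) cube([322, 312, 30]);
translate([362, 102, 0]) cube([42, 42, 408]);
translate([642, 102, 0]) cube([42, 42, 408]);
translate([362, 372, 0]) cube([42, 42, 408]);
translate([642, 372, 0]) cube([42, 42, 408]);


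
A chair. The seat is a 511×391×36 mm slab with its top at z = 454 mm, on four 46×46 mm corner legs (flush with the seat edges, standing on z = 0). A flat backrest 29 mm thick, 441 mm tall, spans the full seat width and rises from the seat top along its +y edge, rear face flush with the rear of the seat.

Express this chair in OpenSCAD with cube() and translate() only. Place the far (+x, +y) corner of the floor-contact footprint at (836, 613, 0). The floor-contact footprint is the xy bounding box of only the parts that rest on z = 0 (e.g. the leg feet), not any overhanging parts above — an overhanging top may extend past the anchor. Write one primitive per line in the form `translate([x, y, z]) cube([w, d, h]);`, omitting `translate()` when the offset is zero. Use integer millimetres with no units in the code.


// leg_h = 454 - 36 = 418
translate([325, 222, 418]) cube([511, 391, 36]);
translate([325, 222, 0]) cube([46, 46, 418]);
translate([790, 222, 0]) cube([46, 46, 418]);
translate([325, 567, 0]) cube([46, 46, 418]);
translate([790, 567, 0]) cube([46, 46, 418]);
translate([325, 584, 454]) cube([511, 29, 441]);


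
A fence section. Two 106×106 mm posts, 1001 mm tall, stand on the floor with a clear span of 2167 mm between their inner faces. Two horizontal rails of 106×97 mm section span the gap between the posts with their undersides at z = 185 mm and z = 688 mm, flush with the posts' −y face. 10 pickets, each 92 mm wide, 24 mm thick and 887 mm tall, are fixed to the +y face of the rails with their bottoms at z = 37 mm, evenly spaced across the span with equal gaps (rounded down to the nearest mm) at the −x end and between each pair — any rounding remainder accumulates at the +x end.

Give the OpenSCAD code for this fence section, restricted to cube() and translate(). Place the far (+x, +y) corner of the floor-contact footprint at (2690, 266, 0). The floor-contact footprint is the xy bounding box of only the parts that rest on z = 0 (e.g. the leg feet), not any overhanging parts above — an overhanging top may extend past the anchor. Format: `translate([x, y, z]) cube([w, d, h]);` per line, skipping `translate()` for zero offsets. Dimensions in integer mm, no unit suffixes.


translate([311, 160, 0]) cube([106, 106, 1001]);
translate([2584, 160, 0]) cube([106, 106, 1001]);
translate([417, 160, 185]) cube([2167, 106, 97]);
translate([417, 160, 688]) cube([2167, 106, 97]);
translate([530, 266, 37]) cube([92, 24, 887]);
translate([735, 266, 37]) cube([92, 24, 887]);
translate([940, 266, 37]) cube([92, 24, 887]);
translate([1145, 266, 37]) cube([92, 24, 887]);
translate([1350, 266, 37]) cube([92, 24, 887]);
translate([1555, 266, 37]) cube([92, 24, 887]);
translate([1760, 266, 37]) cube([92, 24, 887]);
translate([1965, 266, 37]) cube([92, 24, 887]);
translate([2170, 266, 37]) cube([92, 24, 887]);
translate([2375, 266, 37]) cube([92, 24, 887]);


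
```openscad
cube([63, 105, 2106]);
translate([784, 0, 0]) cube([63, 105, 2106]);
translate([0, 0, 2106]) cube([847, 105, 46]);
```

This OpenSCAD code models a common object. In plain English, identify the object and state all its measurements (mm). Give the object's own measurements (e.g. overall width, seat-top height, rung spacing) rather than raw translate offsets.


A door frame. The clear opening is 721 mm wide and 2106 mm high. Two 63 mm wide jambs, 105 mm deep, stand either side of the opening from the floor to the top of the opening. A 46 mm thick head sits across the top of both jambs, spanning the full outside width of the frame.


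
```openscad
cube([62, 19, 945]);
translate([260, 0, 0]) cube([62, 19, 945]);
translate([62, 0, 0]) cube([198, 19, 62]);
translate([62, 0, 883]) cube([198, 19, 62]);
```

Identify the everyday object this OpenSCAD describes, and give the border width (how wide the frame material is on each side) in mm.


A picture frame. The border width is 62 mm.

Four thin pieces enclosing a rectangular opening — a picture frame. The two full-height stiles are 945 mm tall; the top rail sits at z = 883 and is 62 mm tall, so the border above the opening is 945 − 883 = 62 mm, matching the stile x-width.


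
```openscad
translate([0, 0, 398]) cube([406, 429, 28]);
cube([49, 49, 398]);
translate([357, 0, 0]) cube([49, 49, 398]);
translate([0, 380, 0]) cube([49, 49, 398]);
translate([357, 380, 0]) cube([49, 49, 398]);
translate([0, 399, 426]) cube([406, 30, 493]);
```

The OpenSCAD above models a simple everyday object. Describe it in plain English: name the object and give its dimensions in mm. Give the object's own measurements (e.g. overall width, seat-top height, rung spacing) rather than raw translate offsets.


A chair. The seat is a 406×429×28 mm slab with its top at z = 426 mm, on four 49×49 mm corner legs (flush with the seat edges, standing on z = 0). A flat backrest 30 mm thick, 493 mm tall, spans the full seat width and rises from the seat top along its +y edge, rear face flush with the rear of the seat.


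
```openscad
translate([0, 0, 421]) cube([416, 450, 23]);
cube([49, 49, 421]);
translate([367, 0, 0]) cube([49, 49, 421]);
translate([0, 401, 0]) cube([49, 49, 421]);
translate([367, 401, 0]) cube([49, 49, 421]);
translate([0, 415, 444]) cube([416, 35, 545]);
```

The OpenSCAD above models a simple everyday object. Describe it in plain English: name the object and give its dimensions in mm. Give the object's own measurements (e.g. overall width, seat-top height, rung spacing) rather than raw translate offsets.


A chair. The seat is a 416×450×23 mm slab with its top at z = 444 mm, on four 49×49 mm corner legs (flush with the seat edges, standing on z = 0). A flat backrest 35 mm thick, 545 mm tall, spans the full seat width and rises from the seat top along its +y edge, rear face flush with the rear of the seat.


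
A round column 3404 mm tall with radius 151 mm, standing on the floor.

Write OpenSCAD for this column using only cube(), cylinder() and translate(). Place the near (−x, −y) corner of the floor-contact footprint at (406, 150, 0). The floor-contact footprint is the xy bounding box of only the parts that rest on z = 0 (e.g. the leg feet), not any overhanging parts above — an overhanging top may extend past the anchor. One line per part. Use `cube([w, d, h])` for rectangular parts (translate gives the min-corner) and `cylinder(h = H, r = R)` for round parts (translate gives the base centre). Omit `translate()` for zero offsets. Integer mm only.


translate([557, 301, 0]) cylinder(h = 3404, r = 151);


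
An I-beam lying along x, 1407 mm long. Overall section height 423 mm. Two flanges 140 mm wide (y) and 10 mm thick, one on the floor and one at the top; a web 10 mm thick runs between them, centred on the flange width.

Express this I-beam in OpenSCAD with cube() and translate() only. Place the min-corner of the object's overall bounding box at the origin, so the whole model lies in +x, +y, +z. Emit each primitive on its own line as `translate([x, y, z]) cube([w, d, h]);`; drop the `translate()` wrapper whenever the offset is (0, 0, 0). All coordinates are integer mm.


cube([1407, 140, 10]);
translate([0, 65, 10]) cube([1407, 10, 403]);
translate([0, 0, 413]) cube([1407, 140, 10]);


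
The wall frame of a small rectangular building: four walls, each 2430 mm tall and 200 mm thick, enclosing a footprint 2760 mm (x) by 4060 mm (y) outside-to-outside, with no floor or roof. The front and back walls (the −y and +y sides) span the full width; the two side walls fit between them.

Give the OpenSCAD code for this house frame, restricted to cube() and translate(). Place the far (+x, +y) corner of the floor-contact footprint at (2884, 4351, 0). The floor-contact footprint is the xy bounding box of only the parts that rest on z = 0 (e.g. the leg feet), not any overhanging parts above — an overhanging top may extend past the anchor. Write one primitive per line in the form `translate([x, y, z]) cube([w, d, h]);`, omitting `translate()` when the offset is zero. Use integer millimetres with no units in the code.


translate([124, 291, 0]) cube([2760, 200, 2430]);
translate([124, 4151, 0]) cube([2760, 200, 2430]);
translate([124, 491, 0]) cube([200, 3660, 2430]);
translate([2684, 491, 0]) cube([200, 3660, 2430]);


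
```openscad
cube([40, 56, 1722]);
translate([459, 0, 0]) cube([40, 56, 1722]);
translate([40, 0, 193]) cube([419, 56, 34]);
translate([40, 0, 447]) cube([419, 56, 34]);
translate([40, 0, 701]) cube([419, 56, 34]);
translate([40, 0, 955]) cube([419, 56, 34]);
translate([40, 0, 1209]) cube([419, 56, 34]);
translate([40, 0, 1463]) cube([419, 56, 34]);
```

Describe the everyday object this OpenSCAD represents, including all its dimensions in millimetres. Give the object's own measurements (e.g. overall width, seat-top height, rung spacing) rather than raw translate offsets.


A straight ladder. Two 40×56 mm vertical rails, 1722 mm tall, stand 499 mm apart (outside-to-outside) with their front faces coplanar on the −y side. 6 rungs, each 56 mm deep and 34 mm tall, span between the inner faces of the rails, front faces flush with the rails. The lowest rung's underside is at z = 193 mm and rungs are spaced 254 mm apart (underside to underside).


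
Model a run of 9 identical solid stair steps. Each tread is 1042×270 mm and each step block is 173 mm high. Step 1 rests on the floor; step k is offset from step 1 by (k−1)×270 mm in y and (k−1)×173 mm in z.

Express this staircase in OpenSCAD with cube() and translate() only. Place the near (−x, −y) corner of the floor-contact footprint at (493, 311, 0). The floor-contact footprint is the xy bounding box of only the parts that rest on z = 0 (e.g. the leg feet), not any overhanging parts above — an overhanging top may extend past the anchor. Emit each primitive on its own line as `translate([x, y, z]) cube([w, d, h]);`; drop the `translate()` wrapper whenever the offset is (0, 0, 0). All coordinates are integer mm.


translate([493, 311, 0]) cube([1042, 270, 173]);
translate([493, 581, 173]) cube([1042, 270, 173]);
translate([493, 851, 346]) cube([1042, 270, 173]);
translate([493, 1121, 519]) cube([1042, 270, 173]);
translate([493, 1391, 692]) cube([1042, 270, 173]);
translate([493, 1661, 865]) cube([1042, 270, 173]);
translate([493, 1931, 1038]) cube([1042, 270, 173]);
translate([493, 2201, 1211]) cube([1042, 270, 173]);
translate([493, 2471, 1384]) cube([1042, 270, 173]);


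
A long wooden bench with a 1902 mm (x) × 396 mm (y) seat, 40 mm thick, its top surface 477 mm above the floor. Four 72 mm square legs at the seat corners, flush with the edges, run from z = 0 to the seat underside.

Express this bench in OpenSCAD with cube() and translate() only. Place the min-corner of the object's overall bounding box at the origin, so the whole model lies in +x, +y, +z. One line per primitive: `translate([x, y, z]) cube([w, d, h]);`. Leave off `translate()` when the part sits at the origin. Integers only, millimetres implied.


translate([0, 0, 437]) cube([1902, 396, 40]);
cube([72, 72, 437]);
translate([0, 324, 0]) cube([72, 72, 437]);
translate([1830, 0, 0]) cube([72, 72, 437]);
translate([1830, 324, 0]) cube([72, 72, 437]);


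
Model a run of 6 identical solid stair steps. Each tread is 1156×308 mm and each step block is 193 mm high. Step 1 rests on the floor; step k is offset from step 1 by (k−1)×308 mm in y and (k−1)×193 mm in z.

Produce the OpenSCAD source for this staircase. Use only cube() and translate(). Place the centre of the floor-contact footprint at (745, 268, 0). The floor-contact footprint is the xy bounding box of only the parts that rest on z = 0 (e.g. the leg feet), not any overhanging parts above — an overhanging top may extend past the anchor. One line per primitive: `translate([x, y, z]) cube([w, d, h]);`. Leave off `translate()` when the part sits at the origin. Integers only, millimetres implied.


translate([167, 114, 0]) cube([1156, 308, 193]);
translate([167, 422, 193]) cube([1156, 308, 193]);
translate([167, 730, 386]) cube([1156, 308, 193]);
translate([167, 1038, 579]) cube([1156, 308, 193]);
translate([167, 1346, 772]) cube([1156, 308, 193]);
translate([167, 1654, 965]) cube([1156, 308, 193]);


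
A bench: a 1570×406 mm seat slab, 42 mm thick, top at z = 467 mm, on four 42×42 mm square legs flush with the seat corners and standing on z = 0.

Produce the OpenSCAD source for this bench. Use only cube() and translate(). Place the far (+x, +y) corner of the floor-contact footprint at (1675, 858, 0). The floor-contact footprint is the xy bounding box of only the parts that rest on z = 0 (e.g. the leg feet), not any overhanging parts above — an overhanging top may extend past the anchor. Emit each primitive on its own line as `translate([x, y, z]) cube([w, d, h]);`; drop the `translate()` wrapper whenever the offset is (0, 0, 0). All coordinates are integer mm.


translate([105, 452, 425]) cube([1570, 406, 42]);
translate([105, 452, 0]) cube([42, 42, 425]);
translate([105, 816, 0]) cube([42, 42, 425]);
translate([1633, 452, 0]) cube([42, 42, 425]);
translate([1633, 816, 0]) cube([42, 42, 425]);


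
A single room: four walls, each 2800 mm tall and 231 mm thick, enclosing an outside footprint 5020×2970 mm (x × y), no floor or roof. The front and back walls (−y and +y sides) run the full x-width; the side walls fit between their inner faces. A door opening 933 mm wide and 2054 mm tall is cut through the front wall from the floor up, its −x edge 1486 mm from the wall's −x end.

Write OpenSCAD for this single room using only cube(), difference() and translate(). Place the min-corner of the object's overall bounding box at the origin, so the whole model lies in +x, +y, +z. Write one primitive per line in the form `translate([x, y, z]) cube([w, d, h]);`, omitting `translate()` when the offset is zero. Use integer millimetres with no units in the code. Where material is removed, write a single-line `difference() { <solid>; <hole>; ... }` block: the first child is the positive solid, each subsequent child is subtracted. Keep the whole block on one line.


difference() { cube([5020, 231, 2800]); translate([1486, 0, 0]) cube([933, 231, 2054]); }
translate([0, 2739, 0]) cube([5020, 231, 2800]);
translate([0, 231, 0]) cube([231, 2508, 2800]);
translate([4789, 231, 0]) cube([231, 2508, 2800]);


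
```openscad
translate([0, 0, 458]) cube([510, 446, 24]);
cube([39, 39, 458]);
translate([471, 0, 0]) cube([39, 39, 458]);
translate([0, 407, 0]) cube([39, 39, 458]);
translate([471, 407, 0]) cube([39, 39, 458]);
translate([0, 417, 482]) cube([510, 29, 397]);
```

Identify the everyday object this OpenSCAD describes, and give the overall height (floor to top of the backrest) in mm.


A chair. The overall height is 879 mm.

A slab on four corner posts with a tall panel at the back — a chair. The seat slab sits at z = 458 with thickness 24, and the 397 mm backrest starts at the seat top, so the overall height is 458 + 24 + 397 = 879 mm.


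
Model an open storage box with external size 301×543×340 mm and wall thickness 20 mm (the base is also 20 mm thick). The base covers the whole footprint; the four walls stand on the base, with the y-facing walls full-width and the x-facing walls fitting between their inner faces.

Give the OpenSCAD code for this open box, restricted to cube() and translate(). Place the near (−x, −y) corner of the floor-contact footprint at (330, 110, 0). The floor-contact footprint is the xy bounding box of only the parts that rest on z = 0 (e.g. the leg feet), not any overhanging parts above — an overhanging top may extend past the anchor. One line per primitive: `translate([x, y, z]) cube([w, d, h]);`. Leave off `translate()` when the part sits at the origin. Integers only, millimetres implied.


translate([330, 110, 0]) cube([301, 543, 20]);
translate([330, 110, 20]) cube([301, 20, 320]);
translate([330, 633, 20]) cube([301, 20, 320]);
translate([330, 130, 20]) cube([20, 503, 320]);
translate([611, 130, 20]) cube([20, 503, 320]);


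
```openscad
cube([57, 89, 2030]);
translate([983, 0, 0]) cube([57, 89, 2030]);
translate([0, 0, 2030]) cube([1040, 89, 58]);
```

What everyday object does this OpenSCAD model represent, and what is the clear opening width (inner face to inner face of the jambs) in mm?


A door frame. The clear opening width is 926 mm.

Two 2030 mm tall posts with a header on top — a door frame. The left jamb is 57 mm wide at x = 0; the right jamb starts at x = 983. The clear opening is 983 − 57 = 926 mm.


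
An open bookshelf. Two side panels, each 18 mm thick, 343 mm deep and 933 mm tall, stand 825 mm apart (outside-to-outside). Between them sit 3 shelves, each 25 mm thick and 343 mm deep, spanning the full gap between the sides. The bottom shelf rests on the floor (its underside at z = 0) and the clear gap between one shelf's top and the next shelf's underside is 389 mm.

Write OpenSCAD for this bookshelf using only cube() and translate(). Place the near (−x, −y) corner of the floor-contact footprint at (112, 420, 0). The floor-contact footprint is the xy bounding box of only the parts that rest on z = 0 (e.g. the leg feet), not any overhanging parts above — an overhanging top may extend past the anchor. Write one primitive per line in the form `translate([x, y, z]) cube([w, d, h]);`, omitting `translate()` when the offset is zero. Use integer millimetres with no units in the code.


translate([112, 420, 0]) cube([18, 343, 933]);
translate([919, 420, 0]) cube([18, 343, 933]);
translate([130, 420, 0]) cube([789, 343, 25]);
translate([130, 420, 414]) cube([789, 343, 25]);
translate([130, 420, 828]) cube([789, 343, 25]);


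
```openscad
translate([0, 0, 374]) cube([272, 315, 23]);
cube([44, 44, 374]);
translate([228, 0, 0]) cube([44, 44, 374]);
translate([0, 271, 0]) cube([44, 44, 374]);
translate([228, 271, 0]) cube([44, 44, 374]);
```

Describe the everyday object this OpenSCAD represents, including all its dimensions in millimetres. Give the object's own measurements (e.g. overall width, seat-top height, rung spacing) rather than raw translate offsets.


A four-legged stool. The seat is a 272×315×23 mm slab whose top surface is at z = 397 mm; four square legs, each 44×44 mm in cross-section, run from the floor (z = 0) to the underside of the seat, each flush with a corner of the seat.


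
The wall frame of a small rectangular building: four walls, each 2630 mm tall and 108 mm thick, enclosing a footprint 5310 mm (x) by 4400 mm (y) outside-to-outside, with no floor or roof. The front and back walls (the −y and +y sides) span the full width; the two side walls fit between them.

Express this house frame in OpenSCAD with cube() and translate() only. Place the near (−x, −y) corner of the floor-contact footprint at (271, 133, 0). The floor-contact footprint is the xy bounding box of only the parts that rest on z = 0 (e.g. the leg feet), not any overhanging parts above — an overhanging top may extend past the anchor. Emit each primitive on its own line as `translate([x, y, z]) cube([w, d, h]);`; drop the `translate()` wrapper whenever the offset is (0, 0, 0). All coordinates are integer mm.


translate([271, 133, 0]) cube([5310, 108, 2630]);
translate([271, 4425, 0]) cube([5310, 108, 2630]);
translate([271, 241, 0]) cube([108, 4184, 2630]);
translate([5473, 241, 0]) cube([108, 4184, 2630]);


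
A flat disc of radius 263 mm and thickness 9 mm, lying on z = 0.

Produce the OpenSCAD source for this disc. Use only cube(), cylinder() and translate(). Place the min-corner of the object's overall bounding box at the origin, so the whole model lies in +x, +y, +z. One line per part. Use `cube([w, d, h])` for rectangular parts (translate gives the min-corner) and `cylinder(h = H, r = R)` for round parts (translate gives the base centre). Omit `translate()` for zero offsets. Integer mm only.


translate([263, 263, 0]) cylinder(h = 9, r = 263);


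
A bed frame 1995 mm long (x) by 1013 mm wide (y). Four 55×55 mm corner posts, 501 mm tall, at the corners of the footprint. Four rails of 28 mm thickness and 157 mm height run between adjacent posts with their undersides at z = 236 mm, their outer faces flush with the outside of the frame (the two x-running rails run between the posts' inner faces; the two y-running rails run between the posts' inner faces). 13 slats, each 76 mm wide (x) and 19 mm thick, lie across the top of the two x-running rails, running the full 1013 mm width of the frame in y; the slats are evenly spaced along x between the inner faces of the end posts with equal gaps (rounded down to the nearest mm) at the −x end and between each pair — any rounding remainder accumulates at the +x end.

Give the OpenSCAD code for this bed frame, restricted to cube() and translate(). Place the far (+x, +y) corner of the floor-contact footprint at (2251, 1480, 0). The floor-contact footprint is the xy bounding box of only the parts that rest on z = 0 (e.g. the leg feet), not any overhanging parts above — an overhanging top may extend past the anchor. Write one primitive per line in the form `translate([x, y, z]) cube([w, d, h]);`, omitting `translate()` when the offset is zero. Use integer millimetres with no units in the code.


translate([256, 467, 0]) cube([55, 55, 501]);
translate([256, 1425, 0]) cube([55, 55, 501]);
translate([2196, 467, 0]) cube([55, 55, 501]);
translate([2196, 1425, 0]) cube([55, 55, 501]);
translate([311, 467, 236]) cube([1885, 28, 157]);
translate([311, 1452, 236]) cube([1885, 28, 157]);
translate([256, 522, 236]) cube([28, 903, 157]);
translate([2223, 522, 236]) cube([28, 903, 157]);
translate([375, 467, 393]) cube([76, 1013, 19]);
translate([515, 467, 393]) cube([76, 1013, 19]);
translate([655, 467, 393]) cube([76, 1013, 19]);
translate([795, 467, 393]) cube([76, 1013, 19]);
translate([935, 467, 393]) cube([76, 1013, 19]);
translate([1075, 467, 393]) cube([76, 1013, 19]);
translate([1215, 467, 393]) cube([76, 1013, 19]);
translate([1355, 467, 393]) cube([76, 1013, 19]);
translate([1495, 467, 393]) cube([76, 1013, 19]);
translate([1635, 467, 393]) cube([76, 1013, 19]);
translate([1775, 467, 393]) cube([76, 1013, 19]);
translate([1915, 467, 393]) cube([76, 1013, 19]);
translate([2055, 467, 393]) cube([76, 1013, 19]);


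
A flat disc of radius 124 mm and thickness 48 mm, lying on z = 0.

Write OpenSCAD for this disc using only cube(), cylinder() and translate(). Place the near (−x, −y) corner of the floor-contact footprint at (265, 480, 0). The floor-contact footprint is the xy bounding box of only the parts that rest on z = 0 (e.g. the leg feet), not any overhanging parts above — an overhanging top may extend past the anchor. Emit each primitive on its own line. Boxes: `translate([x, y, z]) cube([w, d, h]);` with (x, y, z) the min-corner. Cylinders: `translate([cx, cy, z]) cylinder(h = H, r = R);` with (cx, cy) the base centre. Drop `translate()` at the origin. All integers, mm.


translate([389, 604, 0]) cylinder(h = 48, r = 124);


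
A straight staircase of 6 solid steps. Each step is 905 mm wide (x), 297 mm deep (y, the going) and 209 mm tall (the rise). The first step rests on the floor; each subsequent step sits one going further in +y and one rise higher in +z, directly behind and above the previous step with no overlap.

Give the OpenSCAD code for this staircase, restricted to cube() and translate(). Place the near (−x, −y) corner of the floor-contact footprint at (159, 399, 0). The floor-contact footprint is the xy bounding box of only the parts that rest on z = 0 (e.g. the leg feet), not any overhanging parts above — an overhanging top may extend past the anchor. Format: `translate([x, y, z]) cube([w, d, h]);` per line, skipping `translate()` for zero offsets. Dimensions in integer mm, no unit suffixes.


translate([159, 399, 0]) cube([905, 297, 209]);
translate([159, 696, 209]) cube([905, 297, 209]);
translate([159, 993, 418]) cube([905, 297, 209]);
translate([159, 1290, 627]) cube([905, 297, 209]);
translate([159, 1587, 836]) cube([905, 297, 209]);
translate([159, 1884, 1045]) cube([905, 297, 209]);


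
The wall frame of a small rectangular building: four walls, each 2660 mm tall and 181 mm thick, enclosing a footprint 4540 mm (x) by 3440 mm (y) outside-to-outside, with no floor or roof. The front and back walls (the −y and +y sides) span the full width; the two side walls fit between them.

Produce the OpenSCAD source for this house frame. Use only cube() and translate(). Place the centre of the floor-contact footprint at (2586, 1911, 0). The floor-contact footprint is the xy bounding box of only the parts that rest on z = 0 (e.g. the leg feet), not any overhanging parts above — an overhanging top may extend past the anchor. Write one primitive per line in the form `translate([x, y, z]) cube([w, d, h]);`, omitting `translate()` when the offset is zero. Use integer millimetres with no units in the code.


translate([316, 191, 0]) cube([4540, 181, 2660]);
translate([316, 3450, 0]) cube([4540, 181, 2660]);
translate([316, 372, 0]) cube([181, 3078, 2660]);
translate([4675, 372, 0]) cube([181, 3078, 2660]);


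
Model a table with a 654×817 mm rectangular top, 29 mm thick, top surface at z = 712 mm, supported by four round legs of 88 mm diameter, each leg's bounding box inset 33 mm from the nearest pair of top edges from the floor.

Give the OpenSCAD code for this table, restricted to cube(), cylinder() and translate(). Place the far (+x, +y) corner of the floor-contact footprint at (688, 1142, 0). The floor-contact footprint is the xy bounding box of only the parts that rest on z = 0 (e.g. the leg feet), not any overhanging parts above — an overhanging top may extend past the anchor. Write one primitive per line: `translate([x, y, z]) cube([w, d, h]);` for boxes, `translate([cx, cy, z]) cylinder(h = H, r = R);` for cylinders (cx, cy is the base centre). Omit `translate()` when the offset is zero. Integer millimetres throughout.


translate([67, 358, 683]) cube([654, 817, 29]);
translate([144, 435, 0]) cylinder(h = 683, r = 44);
translate([644, 435, 0]) cylinder(h = 683, r = 44);
translate([144, 1098, 0]) cylinder(h = 683, r = 44);
translate([644, 1098, 0]) cylinder(h = 683, r = 44);


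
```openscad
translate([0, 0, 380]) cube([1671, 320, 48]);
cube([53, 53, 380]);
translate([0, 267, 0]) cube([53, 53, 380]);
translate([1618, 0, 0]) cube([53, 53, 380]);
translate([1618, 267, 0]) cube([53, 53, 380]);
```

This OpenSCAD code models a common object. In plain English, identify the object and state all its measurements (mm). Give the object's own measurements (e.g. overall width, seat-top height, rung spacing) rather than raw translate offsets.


A bench: a 1671×320 mm seat slab, 48 mm thick, top at z = 428 mm, on four 53×53 mm square legs flush with the seat corners and standing on z = 0.


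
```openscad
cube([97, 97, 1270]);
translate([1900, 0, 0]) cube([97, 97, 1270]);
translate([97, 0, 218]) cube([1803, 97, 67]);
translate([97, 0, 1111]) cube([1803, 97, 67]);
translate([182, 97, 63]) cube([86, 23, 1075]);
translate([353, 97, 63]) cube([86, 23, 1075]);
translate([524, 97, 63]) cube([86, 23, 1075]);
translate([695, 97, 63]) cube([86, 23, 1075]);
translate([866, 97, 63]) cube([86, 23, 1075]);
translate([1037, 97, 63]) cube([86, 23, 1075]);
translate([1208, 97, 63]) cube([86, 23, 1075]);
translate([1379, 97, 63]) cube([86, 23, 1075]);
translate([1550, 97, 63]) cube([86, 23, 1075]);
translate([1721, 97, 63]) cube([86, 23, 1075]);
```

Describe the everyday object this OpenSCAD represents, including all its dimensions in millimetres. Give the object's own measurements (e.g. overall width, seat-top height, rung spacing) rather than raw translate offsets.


A fence section. Two 97×97 mm posts, 1270 mm tall, stand on the floor with a clear span of 1803 mm between their inner faces. Two horizontal rails of 97×67 mm section span the gap between the posts with their undersides at z = 218 mm and z = 1111 mm, flush with the posts' −y face. 10 pickets, each 86 mm wide, 23 mm thick and 1075 mm tall, are fixed to the +y face of the rails with their bottoms at z = 63 mm, spaced across the span with a 85 mm gap after the −x post and between neighbouring pickets, with 93 mm left before the +x post.


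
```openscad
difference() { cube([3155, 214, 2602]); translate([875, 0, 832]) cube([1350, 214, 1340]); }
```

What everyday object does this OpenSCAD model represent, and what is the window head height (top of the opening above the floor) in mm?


A wall with a window opening. The window head height is 2172 mm.

A wall with a rectangular opening subtracted — a window. Sill at z = 832, opening 1340 mm tall, so the head is at 832 + 1340 = 2172 mm.


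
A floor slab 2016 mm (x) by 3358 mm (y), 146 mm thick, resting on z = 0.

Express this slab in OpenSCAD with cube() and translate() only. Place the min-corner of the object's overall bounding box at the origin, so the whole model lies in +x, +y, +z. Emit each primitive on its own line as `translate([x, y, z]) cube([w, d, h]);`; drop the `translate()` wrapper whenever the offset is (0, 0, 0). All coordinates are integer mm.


cube([2016, 3358, 146]);


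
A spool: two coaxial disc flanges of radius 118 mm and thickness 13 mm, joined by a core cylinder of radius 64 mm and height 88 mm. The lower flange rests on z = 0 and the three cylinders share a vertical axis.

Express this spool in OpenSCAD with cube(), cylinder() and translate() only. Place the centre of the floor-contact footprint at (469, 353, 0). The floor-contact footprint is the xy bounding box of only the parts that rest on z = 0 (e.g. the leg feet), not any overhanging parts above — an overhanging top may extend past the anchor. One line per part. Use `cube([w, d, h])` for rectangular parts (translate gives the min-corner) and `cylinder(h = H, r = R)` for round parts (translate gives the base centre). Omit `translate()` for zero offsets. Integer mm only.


translate([469, 353, 0]) cylinder(h = 13, r = 118);
translate([469, 353, 13]) cylinder(h = 88, r = 64);
translate([469, 353, 101]) cylinder(h = 13, r = 118);


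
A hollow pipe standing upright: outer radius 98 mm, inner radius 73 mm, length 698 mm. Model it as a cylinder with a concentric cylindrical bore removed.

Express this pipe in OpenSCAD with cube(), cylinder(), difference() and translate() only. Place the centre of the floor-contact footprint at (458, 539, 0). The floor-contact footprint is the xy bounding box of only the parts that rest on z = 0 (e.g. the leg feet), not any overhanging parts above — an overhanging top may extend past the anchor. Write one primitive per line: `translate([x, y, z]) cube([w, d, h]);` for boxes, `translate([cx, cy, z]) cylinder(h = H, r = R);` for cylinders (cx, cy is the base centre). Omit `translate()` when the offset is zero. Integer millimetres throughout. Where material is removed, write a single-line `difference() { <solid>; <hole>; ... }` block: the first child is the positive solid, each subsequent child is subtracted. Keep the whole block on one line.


difference() { translate([458, 539, 0]) cylinder(h = 698, r = 98); translate([458, 539, 0]) cylinder(h = 698, r = 73); }
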